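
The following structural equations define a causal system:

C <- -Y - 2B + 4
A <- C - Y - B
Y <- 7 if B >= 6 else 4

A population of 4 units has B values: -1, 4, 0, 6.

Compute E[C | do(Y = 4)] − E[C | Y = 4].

The intervention sets Y=4 in all 4 units regardless of B. Recomputing C per unit gives 2, -8, 0, -12; average -4.5.
Observing Y=4 restricts to units where Y's equation naturally yields 4: B ∈ {-1, 4, 0}. In that subpopulation C = 2, -8, 0, mean -2.
Difference = -4.5 − (-2) = -2.5.

-2.5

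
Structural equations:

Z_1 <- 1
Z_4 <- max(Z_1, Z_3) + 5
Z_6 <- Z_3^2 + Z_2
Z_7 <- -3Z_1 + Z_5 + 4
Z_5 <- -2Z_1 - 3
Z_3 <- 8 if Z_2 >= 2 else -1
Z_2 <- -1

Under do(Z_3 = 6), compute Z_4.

11

The intervention breaks the incoming arrows to Z_3: Z_3 <- 8 if Z_2 >= 2 else -1 no longer applies, and Z_3 = 6.
Z_4 = max(Z_1, Z_3) + 5  [with Z_1=1, Z_3=6]  = 11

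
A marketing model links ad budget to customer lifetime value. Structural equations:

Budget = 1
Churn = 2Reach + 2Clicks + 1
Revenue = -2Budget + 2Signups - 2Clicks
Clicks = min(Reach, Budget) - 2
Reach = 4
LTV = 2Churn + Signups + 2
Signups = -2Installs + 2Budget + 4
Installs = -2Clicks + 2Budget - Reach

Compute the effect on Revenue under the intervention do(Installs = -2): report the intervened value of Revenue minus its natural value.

The intervention breaks the incoming arrows to Installs: Installs = -2Clicks + 2Budget - Reach no longer applies, and Installs = -2.
Clicks = min(Reach, Budget) - 2  [with Reach=4, Budget=1]  = -1
Signups = -2Installs + 2Budget + 4  [with Installs=-2, Budget=1]  = 10
Revenue = -2Budget + 2Signups - 2Clicks  [with Budget=1, Signups=10, Clicks=-1]  = 20
Without intervention: Clicks = min(Reach, Budget) - 2  [with Reach=4, Budget=1]  = -1; Installs = -2Clicks + 2Budget - Reach  [with Clicks=-1, Budget=1, Reach=4]  = 0; Signups = -2Installs + 2Budget + 4  [with Installs=0, Budget=1]  = 6; Revenue = -2Budget + 2Signups - 2Clicks  [with Budget=1, Signups=6, Clicks=-1]  = 12.
Change = 20 − 12 = 8.

8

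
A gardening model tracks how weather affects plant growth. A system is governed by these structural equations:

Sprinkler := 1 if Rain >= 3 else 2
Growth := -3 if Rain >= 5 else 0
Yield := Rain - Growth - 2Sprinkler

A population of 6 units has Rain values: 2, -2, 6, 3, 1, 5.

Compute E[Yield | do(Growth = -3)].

do(Growth=-3) breaks Growth's dependence on Rain. With Growth=-3 fixed, Yield across the units is 1, -3, 7, 4, 0, 6, mean 2.5.

2.5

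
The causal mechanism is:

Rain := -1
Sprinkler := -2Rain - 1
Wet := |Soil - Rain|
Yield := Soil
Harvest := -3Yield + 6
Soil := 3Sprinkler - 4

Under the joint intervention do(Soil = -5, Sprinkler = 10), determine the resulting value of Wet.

The joint intervention fixes Soil = -5, Sprinkler = 10, removing each variable's own equation.
Wet = |Soil - Rain|  [with Soil=-5, Rain=-1]  = 4

4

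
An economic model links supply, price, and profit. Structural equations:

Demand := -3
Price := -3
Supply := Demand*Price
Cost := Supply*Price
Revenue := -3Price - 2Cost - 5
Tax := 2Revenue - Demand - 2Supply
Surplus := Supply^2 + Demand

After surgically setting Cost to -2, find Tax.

1

Under do(Cost=-2), the mechanism Cost := Supply*Price is discarded; Cost is fixed at -2.
Supply = Demand*Price  [with Demand=-3, Price=-3]  = 9
Revenue = -3Price - 2Cost - 5  [with Price=-3, Cost=-2]  = 8
Tax = 2Revenue - Demand - 2Supply  [with Revenue=8, Demand=-3, Supply=9]  = 1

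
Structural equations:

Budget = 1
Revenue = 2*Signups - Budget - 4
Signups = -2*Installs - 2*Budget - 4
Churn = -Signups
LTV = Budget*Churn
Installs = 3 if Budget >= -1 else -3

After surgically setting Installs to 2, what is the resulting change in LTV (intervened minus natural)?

-2

Under do(Installs=2), the mechanism Installs = 3 if Budget >= -1 else -3 is discarded; Installs is fixed at 2.
Signups = -2*Installs - 2*Budget - 4  [with Installs=2, Budget=1]  = -10
Churn = -Signups  [with Signups=-10]  = 10
LTV = Budget*Churn  [with Budget=1, Churn=10]  = 10
Without intervention: Installs = 3 if Budget >= -1 else -3  [with Budget=1]  = 3; Signups = -2*Installs - 2*Budget - 4  [with Installs=3, Budget=1]  = -12; Churn = -Signups  [with Signups=-12]  = 12; LTV = Budget*Churn  [with Budget=1, Churn=12]  = 12.
Change = 10 − 12 = -2.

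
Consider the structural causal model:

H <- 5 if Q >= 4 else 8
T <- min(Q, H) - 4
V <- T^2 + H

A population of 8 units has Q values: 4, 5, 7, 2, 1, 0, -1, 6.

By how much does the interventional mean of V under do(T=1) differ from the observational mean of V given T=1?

1.5

Under do(T=1), T's equation is replaced by T=1 for every unit. Per-unit V: 6, 6, 6, 9, 9, 9, 9, 6. Mean = 7.5.
Conditioning on T=1 selects the 3 unit(s) with Q ∈ {5, 7, 6}. Their V values: 6, 6, 6. Mean = 6.
Difference = 7.5 − 6 = 1.5.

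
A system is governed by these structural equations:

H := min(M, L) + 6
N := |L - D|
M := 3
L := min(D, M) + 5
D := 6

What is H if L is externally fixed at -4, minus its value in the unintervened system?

The intervention breaks the incoming arrows to L: L := min(D, M) + 5 no longer applies, and L = -4.
H = min(M, L) + 6  [with M=3, L=-4]  = 2
Without intervention: L = min(D, M) + 5  [with D=6, M=3]  = 8; H = min(M, L) + 6  [with M=3, L=8]  = 9.
Change = 2 − 9 = -7.

-7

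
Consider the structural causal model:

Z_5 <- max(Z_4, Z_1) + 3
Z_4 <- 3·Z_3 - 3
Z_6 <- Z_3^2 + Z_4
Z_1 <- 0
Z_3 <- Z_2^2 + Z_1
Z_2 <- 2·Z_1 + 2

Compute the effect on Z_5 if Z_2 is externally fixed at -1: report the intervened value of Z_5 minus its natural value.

do(Z_2=-1) replaces the equation Z_2 <- 2·Z_1 + 2 with the constant Z_2 = -1.
Z_3 = Z_2^2 + Z_1  [with Z_2=-1, Z_1=0]  = 1
Z_4 = 3·Z_3 - 3  [with Z_3=1]  = 0
Z_5 = max(Z_4, Z_1) + 3  [with Z_4=0, Z_1=0]  = 3
Without intervention: Z_2 = 2·Z_1 + 2  [with Z_1=0]  = 2; Z_3 = Z_2^2 + Z_1  [with Z_2=2, Z_1=0]  = 4; Z_4 = 3·Z_3 - 3  [with Z_3=4]  = 9; Z_5 = max(Z_4, Z_1) + 3  [with Z_4=9, Z_1=0]  = 12.
Change = 3 − 12 = -9.

-9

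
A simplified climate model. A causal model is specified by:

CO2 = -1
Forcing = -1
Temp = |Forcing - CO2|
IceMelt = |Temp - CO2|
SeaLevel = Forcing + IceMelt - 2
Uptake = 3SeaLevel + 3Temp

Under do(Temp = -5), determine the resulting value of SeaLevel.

1

do(Temp=-5) replaces the equation Temp = |Forcing - CO2| with the constant Temp = -5.
IceMelt = |Temp - CO2|  [with Temp=-5, CO2=-1]  = 4
SeaLevel = Forcing + IceMelt - 2  [with Forcing=-1, IceMelt=4]  = 1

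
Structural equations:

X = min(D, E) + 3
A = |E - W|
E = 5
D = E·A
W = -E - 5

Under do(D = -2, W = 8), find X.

1

The joint intervention fixes D = -2, W = 8, removing each variable's own equation.
X = min(D, E) + 3  [with D=-2, E=5]  = 1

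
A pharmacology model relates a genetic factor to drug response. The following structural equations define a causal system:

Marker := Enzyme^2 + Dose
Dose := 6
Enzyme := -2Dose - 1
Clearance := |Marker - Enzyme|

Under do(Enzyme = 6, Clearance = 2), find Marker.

The joint intervention fixes Enzyme = 6, Clearance = 2, removing each variable's own equation.
Marker = Enzyme^2 + Dose  [with Enzyme=6, Dose=6]  = 42

42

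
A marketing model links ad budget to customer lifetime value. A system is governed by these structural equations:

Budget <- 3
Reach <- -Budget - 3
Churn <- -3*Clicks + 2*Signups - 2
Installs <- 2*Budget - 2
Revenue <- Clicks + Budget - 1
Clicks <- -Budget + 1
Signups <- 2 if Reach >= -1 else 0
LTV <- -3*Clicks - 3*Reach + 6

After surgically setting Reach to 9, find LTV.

do(Reach=9) replaces the equation Reach <- -Budget - 3 with the constant Reach = 9.
Clicks = -Budget + 1  [with Budget=3]  = -2
LTV = -3*Clicks - 3*Reach + 6  [with Clicks=-2, Reach=9]  = -15

-15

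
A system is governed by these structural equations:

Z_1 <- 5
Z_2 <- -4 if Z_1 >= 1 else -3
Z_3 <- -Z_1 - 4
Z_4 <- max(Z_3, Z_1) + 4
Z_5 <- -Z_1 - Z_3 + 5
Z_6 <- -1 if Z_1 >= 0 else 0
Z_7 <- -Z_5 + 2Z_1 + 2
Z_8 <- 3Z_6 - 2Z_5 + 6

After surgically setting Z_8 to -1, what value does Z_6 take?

-1

The intervention breaks the incoming arrows to Z_8: Z_8 <- 3Z_6 - 2Z_5 + 6 no longer applies, and Z_8 = -1.
Z_6 is not downstream of the intervention, so its value is determined by the original equations.
Z_6 = -1 if Z_1 >= 0 else 0  [with Z_1=5]  = -1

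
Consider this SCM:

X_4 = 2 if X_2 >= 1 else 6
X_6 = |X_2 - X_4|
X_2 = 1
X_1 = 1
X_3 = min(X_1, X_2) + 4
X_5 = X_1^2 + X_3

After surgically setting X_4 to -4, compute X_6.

5

Under do(X_4=-4), the mechanism X_4 = 2 if X_2 >= 1 else 6 is discarded; X_4 is fixed at -4.
X_6 = |X_2 - X_4|  [with X_2=1, X_4=-4]  = 5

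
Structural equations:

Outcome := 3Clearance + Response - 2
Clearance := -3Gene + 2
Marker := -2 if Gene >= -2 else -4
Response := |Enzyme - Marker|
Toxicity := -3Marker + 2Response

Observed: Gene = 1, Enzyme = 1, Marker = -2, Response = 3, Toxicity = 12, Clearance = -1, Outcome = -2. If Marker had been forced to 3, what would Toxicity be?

do(Marker=3) replaces the equation Marker := -2 if Gene >= -2 else -4 with the constant Marker = 3.
Response = |Enzyme - Marker|  [with Enzyme=1, Marker=3]  = 2
Toxicity = -3Marker + 2Response  [with Marker=3, Response=2]  = -5

-5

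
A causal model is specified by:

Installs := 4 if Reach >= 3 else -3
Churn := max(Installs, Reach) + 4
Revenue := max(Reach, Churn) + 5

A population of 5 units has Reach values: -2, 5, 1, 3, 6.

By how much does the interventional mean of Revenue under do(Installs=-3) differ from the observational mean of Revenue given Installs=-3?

Under do(Installs=-3), Installs's equation is replaced by Installs=-3 for every unit. Per-unit Revenue: 7, 14, 10, 12, 15. Mean = 11.6.
E[Revenue|Installs=-3] averages over only the 2 units with Installs=-3 (Reach = -2, 1): Revenue = 7, 10, mean 8.5.
Difference = 11.6 − 8.5 = 3.1.

3.1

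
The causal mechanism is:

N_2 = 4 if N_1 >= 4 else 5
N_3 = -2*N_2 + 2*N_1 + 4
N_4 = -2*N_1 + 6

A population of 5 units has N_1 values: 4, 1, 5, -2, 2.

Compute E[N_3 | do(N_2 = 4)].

do(N_2=4) breaks N_2's dependence on N_1. With N_2=4 fixed, N_3 across the units is 4, -2, 6, -8, 0, mean 0.

0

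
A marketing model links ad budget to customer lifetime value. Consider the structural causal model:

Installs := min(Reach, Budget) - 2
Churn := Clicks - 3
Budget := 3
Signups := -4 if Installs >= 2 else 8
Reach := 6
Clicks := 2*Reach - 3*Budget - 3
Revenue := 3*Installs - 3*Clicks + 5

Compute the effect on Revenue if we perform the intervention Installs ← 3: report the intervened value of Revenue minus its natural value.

6

The intervention breaks the incoming arrows to Installs: Installs := min(Reach, Budget) - 2 no longer applies, and Installs = 3.
Clicks = 2*Reach - 3*Budget - 3  [with Reach=6, Budget=3]  = 0
Revenue = 3*Installs - 3*Clicks + 5  [with Installs=3, Clicks=0]  = 14
Without intervention: Clicks = 2*Reach - 3*Budget - 3  [with Reach=6, Budget=3]  = 0; Installs = min(Reach, Budget) - 2  [with Reach=6, Budget=3]  = 1; Revenue = 3*Installs - 3*Clicks + 5  [with Installs=1, Clicks=0]  = 8.
Change = 14 − 8 = 6.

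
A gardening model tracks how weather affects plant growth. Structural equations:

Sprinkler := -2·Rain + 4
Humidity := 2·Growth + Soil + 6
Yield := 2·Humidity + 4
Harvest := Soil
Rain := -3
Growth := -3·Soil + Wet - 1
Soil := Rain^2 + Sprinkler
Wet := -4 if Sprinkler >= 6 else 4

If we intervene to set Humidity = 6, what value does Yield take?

Intervening sets Humidity = 6 and removes its equation (Humidity := 2·Growth + Soil + 6).
Yield = 2·Humidity + 4  [with Humidity=6]  = 16

16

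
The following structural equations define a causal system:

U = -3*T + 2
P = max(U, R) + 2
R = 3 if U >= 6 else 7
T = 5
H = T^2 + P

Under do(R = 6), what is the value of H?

33

do(R=6) replaces the equation R = 3 if U >= 6 else 7 with the constant R = 6.
U = -3*T + 2  [with T=5]  = -13
P = max(U, R) + 2  [with U=-13, R=6]  = 8
H = T^2 + P  [with T=5, P=8]  = 33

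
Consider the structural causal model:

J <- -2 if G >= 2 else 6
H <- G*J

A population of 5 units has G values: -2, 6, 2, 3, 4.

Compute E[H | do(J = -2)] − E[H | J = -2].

Under do(J=-2), J's equation is replaced by J=-2 for every unit. Per-unit H: 4, -12, -4, -6, -8. Mean = -5.2.
E[H|J=-2] averages over only the 4 units with J=-2 (G = 6, 2, 3, 4): H = -12, -4, -6, -8, mean -7.5.
Difference = -5.2 − (-7.5) = 2.3.

2.3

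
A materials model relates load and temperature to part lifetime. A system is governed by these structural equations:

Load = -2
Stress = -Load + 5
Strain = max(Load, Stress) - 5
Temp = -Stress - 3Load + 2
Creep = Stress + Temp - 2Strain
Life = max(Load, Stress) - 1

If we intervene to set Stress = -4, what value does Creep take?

22

do(Stress=-4) replaces the equation Stress = -Load + 5 with the constant Stress = -4.
Strain = max(Load, Stress) - 5  [with Load=-2, Stress=-4]  = -7
Temp = -Stress - 3Load + 2  [with Stress=-4, Load=-2]  = 12
Creep = Stress + Temp - 2Strain  [with Stress=-4, Temp=12, Strain=-7]  = 22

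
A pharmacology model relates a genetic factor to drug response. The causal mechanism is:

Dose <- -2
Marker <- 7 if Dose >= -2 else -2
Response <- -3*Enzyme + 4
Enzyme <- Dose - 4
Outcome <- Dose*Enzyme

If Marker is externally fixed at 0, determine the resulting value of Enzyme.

Under do(Marker=0), the mechanism Marker <- 7 if Dose >= -2 else -2 is discarded; Marker is fixed at 0.
Since Enzyme is not a descendant of the intervened variable, it is unaffected.
Enzyme = Dose - 4  [with Dose=-2]  = -6

-6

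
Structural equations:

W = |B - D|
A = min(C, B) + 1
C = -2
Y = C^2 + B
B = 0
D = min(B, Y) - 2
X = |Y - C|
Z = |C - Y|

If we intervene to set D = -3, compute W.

do(D=-3) replaces the equation D = min(B, Y) - 2 with the constant D = -3.
W = |B - D|  [with B=0, D=-3]  = 3

3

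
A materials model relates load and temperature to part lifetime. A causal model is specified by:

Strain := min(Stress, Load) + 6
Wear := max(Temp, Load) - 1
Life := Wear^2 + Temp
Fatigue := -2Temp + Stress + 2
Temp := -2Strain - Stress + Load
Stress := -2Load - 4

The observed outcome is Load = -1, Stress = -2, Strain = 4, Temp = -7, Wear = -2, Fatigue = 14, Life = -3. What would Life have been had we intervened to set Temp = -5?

The intervention breaks the incoming arrows to Temp: Temp := -2Strain - Stress + Load no longer applies, and Temp = -5.
Wear = max(Temp, Load) - 1  [with Temp=-5, Load=-1]  = -2
Life = Wear^2 + Temp  [with Wear=-2, Temp=-5]  = -1

-1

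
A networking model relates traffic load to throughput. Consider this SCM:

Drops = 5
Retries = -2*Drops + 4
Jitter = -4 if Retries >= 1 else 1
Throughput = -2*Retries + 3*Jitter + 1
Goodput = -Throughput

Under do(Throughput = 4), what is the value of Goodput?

Intervening sets Throughput = 4 and removes its equation (Throughput = -2*Retries + 3*Jitter + 1).
Goodput = -Throughput  [with Throughput=4]  = -4

-4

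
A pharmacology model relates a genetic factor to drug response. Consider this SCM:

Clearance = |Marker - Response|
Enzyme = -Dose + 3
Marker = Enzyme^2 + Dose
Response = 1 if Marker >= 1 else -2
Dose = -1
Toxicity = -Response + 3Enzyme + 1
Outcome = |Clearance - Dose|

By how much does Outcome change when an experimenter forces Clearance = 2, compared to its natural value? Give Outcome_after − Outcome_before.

-12

Intervening sets Clearance = 2 and removes its equation (Clearance = |Marker - Response|).
Outcome = |Clearance - Dose|  [with Clearance=2, Dose=-1]  = 3
Without intervention: Enzyme = -Dose + 3  [with Dose=-1]  = 4; Marker = Enzyme^2 + Dose  [with Enzyme=4, Dose=-1]  = 15; Response = 1 if Marker >= 1 else -2  [with Marker=15]  = 1; Clearance = |Marker - Response|  [with Marker=15, Response=1]  = 14; Outcome = |Clearance - Dose|  [with Clearance=14, Dose=-1]  = 15.
Change = 3 − 15 = -12.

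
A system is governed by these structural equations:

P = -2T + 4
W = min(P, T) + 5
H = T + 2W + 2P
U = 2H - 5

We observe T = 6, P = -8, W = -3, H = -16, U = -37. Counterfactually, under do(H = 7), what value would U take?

Intervening sets H = 7 and removes its equation (H = T + 2W + 2P).
U = 2H - 5  [with H=7]  = 9

9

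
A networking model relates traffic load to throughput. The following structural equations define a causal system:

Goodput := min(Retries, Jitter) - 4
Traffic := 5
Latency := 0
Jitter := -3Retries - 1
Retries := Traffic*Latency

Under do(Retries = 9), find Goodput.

do(Retries=9) replaces the equation Retries := Traffic*Latency with the constant Retries = 9.
Jitter = -3Retries - 1  [with Retries=9]  = -28
Goodput = min(Retries, Jitter) - 4  [with Retries=9, Jitter=-28]  = -32

-32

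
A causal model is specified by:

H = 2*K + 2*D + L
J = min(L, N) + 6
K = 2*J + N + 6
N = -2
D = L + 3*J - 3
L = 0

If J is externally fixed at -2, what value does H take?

The intervention breaks the incoming arrows to J: J = min(L, N) + 6 no longer applies, and J = -2.
D = L + 3*J - 3  [with L=0, J=-2]  = -9
K = 2*J + N + 6  [with J=-2, N=-2]  = 0
H = 2*K + 2*D + L  [with K=0, D=-9, L=0]  = -18

-18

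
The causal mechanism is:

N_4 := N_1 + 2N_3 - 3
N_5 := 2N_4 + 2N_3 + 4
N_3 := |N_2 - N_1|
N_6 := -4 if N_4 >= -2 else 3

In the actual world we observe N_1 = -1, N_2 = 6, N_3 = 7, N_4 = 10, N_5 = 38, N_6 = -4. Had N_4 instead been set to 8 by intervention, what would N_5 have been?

Intervening sets N_4 = 8 and removes its equation (N_4 := N_1 + 2N_3 - 3).
N_3 = |N_2 - N_1|  [with N_2=6, N_1=-1]  = 7
N_5 = 2N_4 + 2N_3 + 4  [with N_4=8, N_3=7]  = 34

34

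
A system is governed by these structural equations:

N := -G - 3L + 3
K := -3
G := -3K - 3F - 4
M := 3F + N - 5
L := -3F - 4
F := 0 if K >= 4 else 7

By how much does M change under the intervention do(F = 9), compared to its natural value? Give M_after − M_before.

30

Under do(F=9), the mechanism F := 0 if K >= 4 else 7 is discarded; F is fixed at 9.
G = -3K - 3F - 4  [with K=-3, F=9]  = -22
L = -3F - 4  [with F=9]  = -31
N = -G - 3L + 3  [with G=-22, L=-31]  = 118
M = 3F + N - 5  [with F=9, N=118]  = 140
Without intervention: F = 0 if K >= 4 else 7  [with K=-3]  = 7; G = -3K - 3F - 4  [with K=-3, F=7]  = -16; L = -3F - 4  [with F=7]  = -25; N = -G - 3L + 3  [with G=-16, L=-25]  = 94; M = 3F + N - 5  [with F=7, N=94]  = 110.
Change = 140 − 110 = 30.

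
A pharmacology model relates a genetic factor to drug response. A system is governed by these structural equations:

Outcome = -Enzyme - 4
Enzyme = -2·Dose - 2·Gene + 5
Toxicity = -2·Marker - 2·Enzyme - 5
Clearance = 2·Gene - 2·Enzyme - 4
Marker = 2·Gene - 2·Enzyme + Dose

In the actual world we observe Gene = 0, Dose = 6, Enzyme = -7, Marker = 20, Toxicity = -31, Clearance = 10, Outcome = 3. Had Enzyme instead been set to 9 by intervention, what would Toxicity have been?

do(Enzyme=9) replaces the equation Enzyme = -2·Dose - 2·Gene + 5 with the constant Enzyme = 9.
Marker = 2·Gene - 2·Enzyme + Dose  [with Gene=0, Enzyme=9, Dose=6]  = -12
Toxicity = -2·Marker - 2·Enzyme - 5  [with Marker=-12, Enzyme=9]  = 1

1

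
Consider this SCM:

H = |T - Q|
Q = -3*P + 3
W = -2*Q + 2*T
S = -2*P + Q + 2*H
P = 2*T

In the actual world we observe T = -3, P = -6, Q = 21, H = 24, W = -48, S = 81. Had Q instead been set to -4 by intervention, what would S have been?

10

The intervention breaks the incoming arrows to Q: Q = -3*P + 3 no longer applies, and Q = -4.
P = 2*T  [with T=-3]  = -6
H = |T - Q|  [with T=-3, Q=-4]  = 1
S = -2*P + Q + 2*H  [with P=-6, Q=-4, H=1]  = 10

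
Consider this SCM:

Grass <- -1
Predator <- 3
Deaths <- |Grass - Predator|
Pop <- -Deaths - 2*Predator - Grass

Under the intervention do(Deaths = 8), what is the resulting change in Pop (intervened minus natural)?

The intervention breaks the incoming arrows to Deaths: Deaths <- |Grass - Predator| no longer applies, and Deaths = 8.
Pop = -Deaths - 2*Predator - Grass  [with Deaths=8, Predator=3, Grass=-1]  = -13
Without intervention: Deaths = |Grass - Predator|  [with Grass=-1, Predator=3]  = 4; Pop = -Deaths - 2*Predator - Grass  [with Deaths=4, Predator=3, Grass=-1]  = -9.
Change = -13 − (-9) = -4.

-4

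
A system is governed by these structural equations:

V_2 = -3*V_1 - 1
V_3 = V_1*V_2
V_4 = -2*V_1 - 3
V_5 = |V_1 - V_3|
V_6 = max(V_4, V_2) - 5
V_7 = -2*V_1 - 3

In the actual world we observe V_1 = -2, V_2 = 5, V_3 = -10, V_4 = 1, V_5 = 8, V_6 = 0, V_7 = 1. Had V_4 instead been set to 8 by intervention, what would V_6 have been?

Under do(V_4=8), the mechanism V_4 = -2*V_1 - 3 is discarded; V_4 is fixed at 8.
V_2 = -3*V_1 - 1  [with V_1=-2]  = 5
V_6 = max(V_4, V_2) - 5  [with V_4=8, V_2=5]  = 3

3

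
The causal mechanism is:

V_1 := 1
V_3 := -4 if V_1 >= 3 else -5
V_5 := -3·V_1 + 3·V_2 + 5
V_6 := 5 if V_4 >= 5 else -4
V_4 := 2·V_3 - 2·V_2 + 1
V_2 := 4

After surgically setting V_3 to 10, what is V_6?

5

The intervention breaks the incoming arrows to V_3: V_3 := -4 if V_1 >= 3 else -5 no longer applies, and V_3 = 10.
V_4 = 2·V_3 - 2·V_2 + 1  [with V_3=10, V_2=4]  = 13
V_6 = 5 if V_4 >= 5 else -4  [with V_4=13]  = 5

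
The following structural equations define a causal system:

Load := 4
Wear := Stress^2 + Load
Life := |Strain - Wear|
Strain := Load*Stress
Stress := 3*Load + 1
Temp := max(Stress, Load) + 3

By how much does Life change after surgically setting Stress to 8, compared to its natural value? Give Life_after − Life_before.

Under do(Stress=8), the mechanism Stress := 3*Load + 1 is discarded; Stress is fixed at 8.
Strain = Load*Stress  [with Load=4, Stress=8]  = 32
Wear = Stress^2 + Load  [with Stress=8, Load=4]  = 68
Life = |Strain - Wear|  [with Strain=32, Wear=68]  = 36
Without intervention: Stress = 3*Load + 1  [with Load=4]  = 13; Strain = Load*Stress  [with Load=4, Stress=13]  = 52; Wear = Stress^2 + Load  [with Stress=13, Load=4]  = 173; Life = |Strain - Wear|  [with Strain=52, Wear=173]  = 121.
Change = 36 − 121 = -85.

-85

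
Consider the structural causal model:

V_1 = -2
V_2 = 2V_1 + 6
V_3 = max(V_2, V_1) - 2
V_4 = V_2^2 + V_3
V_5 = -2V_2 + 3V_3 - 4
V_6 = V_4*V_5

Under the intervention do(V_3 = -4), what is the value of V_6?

0

The intervention breaks the incoming arrows to V_3: V_3 = max(V_2, V_1) - 2 no longer applies, and V_3 = -4.
V_2 = 2V_1 + 6  [with V_1=-2]  = 2
V_4 = V_2^2 + V_3  [with V_2=2, V_3=-4]  = 0
V_5 = -2V_2 + 3V_3 - 4  [with V_2=2, V_3=-4]  = -20
V_6 = V_4*V_5  [with V_4=0, V_5=-20]  = 0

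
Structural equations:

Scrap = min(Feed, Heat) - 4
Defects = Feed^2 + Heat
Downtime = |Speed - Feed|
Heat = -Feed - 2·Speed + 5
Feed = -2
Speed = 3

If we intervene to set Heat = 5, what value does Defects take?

The intervention breaks the incoming arrows to Heat: Heat = -Feed - 2·Speed + 5 no longer applies, and Heat = 5.
Defects = Feed^2 + Heat  [with Feed=-2, Heat=5]  = 9

9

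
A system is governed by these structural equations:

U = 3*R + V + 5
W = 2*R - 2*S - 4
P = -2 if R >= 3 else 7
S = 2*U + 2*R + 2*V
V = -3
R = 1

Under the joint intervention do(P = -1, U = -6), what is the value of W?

30

Under do(P = -1, U = -6), each intervened variable's structural equation is replaced by its fixed value.
S = 2*U + 2*R + 2*V  [with U=-6, R=1, V=-3]  = -16
W = 2*R - 2*S - 4  [with R=1, S=-16]  = 30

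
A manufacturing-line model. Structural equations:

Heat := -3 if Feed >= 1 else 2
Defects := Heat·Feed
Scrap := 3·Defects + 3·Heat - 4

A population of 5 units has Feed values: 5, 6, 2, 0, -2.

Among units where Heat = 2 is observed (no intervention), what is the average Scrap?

Observing Heat=2 restricts to units where Heat's equation naturally yields 2: Feed ∈ {0, -2}. In that subpopulation Scrap = 2, -10, mean -4.

-4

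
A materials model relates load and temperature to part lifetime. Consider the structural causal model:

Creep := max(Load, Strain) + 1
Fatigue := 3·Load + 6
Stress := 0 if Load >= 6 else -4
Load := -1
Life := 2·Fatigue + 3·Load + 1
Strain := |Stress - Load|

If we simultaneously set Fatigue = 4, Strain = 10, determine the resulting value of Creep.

Under do(Fatigue = 4, Strain = 10), each intervened variable's structural equation is replaced by its fixed value.
Creep = max(Load, Strain) + 1  [with Load=-1, Strain=10]  = 11

11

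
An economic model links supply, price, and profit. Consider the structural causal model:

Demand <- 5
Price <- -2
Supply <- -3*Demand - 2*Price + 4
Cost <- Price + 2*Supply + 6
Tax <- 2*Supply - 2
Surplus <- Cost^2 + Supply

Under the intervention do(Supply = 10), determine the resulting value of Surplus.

586

The intervention breaks the incoming arrows to Supply: Supply <- -3*Demand - 2*Price + 4 no longer applies, and Supply = 10.
Cost = Price + 2*Supply + 6  [with Price=-2, Supply=10]  = 24
Surplus = Cost^2 + Supply  [with Cost=24, Supply=10]  = 586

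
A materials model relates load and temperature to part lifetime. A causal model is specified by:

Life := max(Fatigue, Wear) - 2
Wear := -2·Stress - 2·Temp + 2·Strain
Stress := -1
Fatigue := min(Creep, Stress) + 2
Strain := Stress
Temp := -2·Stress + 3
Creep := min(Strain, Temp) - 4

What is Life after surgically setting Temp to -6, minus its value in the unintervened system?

The intervention breaks the incoming arrows to Temp: Temp := -2·Stress + 3 no longer applies, and Temp = -6.
Strain = Stress  [with Stress=-1]  = -1
Creep = min(Strain, Temp) - 4  [with Strain=-1, Temp=-6]  = -10
Wear = -2·Stress - 2·Temp + 2·Strain  [with Stress=-1, Temp=-6, Strain=-1]  = 12
Fatigue = min(Creep, Stress) + 2  [with Creep=-10, Stress=-1]  = -8
Life = max(Fatigue, Wear) - 2  [with Fatigue=-8, Wear=12]  = 10
Without intervention: Strain = Stress  [with Stress=-1]  = -1; Temp = -2·Stress + 3  [with Stress=-1]  = 5; Creep = min(Strain, Temp) - 4  [with Strain=-1, Temp=5]  = -5; Wear = -2·Stress - 2·Temp + 2·Strain  [with Stress=-1, Temp=5, Strain=-1]  = -10; Fatigue = min(Creep, Stress) + 2  [with Creep=-5, Stress=-1]  = -3; Life = max(Fatigue, Wear) - 2  [with Fatigue=-3, Wear=-10]  = -5.
Change = 10 − (-5) = 15.

15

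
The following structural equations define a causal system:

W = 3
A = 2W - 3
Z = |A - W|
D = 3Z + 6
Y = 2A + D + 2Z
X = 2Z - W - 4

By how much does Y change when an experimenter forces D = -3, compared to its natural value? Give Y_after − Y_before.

-9

Intervening sets D = -3 and removes its equation (D = 3Z + 6).
A = 2W - 3  [with W=3]  = 3
Z = |A - W|  [with A=3, W=3]  = 0
Y = 2A + D + 2Z  [with A=3, D=-3, Z=0]  = 3
Without intervention: A = 2W - 3  [with W=3]  = 3; Z = |A - W|  [with A=3, W=3]  = 0; D = 3Z + 6  [with Z=0]  = 6; Y = 2A + D + 2Z  [with A=3, D=6, Z=0]  = 12.
Change = 3 − 12 = -9.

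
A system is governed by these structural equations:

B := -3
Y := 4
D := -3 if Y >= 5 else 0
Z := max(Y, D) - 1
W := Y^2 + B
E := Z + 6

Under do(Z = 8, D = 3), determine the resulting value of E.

14

The joint intervention fixes Z = 8, D = 3, removing each variable's own equation.
E = Z + 6  [with Z=8]  = 14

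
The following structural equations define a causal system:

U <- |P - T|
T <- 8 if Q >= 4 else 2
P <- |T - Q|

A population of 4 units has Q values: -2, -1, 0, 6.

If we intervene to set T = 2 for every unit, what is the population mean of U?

Under do(T=2), T's equation is replaced by T=2 for every unit. Per-unit U: 2, 1, 0, 2. Mean = 1.25.

1.25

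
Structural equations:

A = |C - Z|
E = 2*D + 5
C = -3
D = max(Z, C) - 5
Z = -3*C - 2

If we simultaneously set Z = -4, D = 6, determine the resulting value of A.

1

Under do(Z = -4, D = 6), each intervened variable's structural equation is replaced by its fixed value.
A = |C - Z|  [with C=-3, Z=-4]  = 1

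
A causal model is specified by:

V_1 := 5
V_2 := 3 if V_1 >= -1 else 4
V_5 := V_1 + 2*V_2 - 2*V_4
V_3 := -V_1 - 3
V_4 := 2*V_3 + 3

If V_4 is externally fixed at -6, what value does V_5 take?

23

Intervening sets V_4 = -6 and removes its equation (V_4 := 2*V_3 + 3).
V_2 = 3 if V_1 >= -1 else 4  [with V_1=5]  = 3
V_5 = V_1 + 2*V_2 - 2*V_4  [with V_1=5, V_2=3, V_4=-6]  = 23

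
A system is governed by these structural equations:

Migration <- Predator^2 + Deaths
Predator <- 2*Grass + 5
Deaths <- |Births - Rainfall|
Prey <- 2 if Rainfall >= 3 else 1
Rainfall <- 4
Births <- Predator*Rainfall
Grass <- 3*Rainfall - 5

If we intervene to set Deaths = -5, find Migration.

356

Intervening sets Deaths = -5 and removes its equation (Deaths <- |Births - Rainfall|).
Grass = 3*Rainfall - 5  [with Rainfall=4]  = 7
Predator = 2*Grass + 5  [with Grass=7]  = 19
Migration = Predator^2 + Deaths  [with Predator=19, Deaths=-5]  = 356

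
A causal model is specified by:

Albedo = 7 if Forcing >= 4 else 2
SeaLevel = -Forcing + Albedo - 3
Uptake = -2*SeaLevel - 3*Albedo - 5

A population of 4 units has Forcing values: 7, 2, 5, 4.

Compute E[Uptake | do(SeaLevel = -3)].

The intervention sets SeaLevel=-3 in all 4 units regardless of Forcing. Recomputing Uptake per unit gives -20, -5, -20, -20; average -16.25.

-16.25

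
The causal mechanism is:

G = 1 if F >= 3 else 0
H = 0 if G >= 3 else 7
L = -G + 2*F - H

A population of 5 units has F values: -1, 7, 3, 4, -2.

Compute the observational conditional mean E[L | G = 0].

-10

E[L|G=0] averages over only the 2 units with G=0 (F = -1, -2): L = -9, -11, mean -10.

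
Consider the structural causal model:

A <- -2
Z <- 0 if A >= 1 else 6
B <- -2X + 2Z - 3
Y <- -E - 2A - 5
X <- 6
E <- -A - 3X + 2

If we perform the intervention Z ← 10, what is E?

do(Z=10) replaces the equation Z <- 0 if A >= 1 else 6 with the constant Z = 10.
E is not downstream of the intervention, so its value is determined by the original equations.
E = -A - 3X + 2  [with A=-2, X=6]  = -14

-14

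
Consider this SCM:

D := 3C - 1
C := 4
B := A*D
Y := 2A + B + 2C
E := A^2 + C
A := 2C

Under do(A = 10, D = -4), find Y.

The joint intervention fixes A = 10, D = -4, removing each variable's own equation.
B = A*D  [with A=10, D=-4]  = -40
Y = 2A + B + 2C  [with A=10, B=-40, C=4]  = -12

-12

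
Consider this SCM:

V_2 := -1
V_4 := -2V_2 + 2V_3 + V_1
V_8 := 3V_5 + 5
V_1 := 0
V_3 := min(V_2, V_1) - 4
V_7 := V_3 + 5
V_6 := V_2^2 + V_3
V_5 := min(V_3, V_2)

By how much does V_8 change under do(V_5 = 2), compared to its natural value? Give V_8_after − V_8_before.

do(V_5=2) replaces the equation V_5 := min(V_3, V_2) with the constant V_5 = 2.
V_8 = 3V_5 + 5  [with V_5=2]  = 11
Without intervention: V_3 = min(V_2, V_1) - 4  [with V_2=-1, V_1=0]  = -5; V_5 = min(V_3, V_2)  [with V_3=-5, V_2=-1]  = -5; V_8 = 3V_5 + 5  [with V_5=-5]  = -10.
Change = 11 − (-10) = 21.

21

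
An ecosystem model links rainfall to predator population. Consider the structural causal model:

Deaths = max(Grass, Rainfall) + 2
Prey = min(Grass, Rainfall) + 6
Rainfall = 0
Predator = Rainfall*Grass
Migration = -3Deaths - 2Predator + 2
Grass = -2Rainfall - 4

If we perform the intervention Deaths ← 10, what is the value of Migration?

-28

The intervention breaks the incoming arrows to Deaths: Deaths = max(Grass, Rainfall) + 2 no longer applies, and Deaths = 10.
Grass = -2Rainfall - 4  [with Rainfall=0]  = -4
Predator = Rainfall*Grass  [with Rainfall=0, Grass=-4]  = 0
Migration = -3Deaths - 2Predator + 2  [with Deaths=10, Predator=0]  = -28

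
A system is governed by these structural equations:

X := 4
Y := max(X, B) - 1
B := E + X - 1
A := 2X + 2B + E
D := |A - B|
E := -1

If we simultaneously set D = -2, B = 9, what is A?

Under do(D = -2, B = 9), each intervened variable's structural equation is replaced by its fixed value.
A = 2X + 2B + E  [with X=4, B=9, E=-1]  = 25

25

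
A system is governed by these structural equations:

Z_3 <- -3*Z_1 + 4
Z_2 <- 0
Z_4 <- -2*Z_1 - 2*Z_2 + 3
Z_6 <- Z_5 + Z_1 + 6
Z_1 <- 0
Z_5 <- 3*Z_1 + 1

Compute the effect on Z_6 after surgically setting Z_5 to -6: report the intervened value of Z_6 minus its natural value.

-7

The intervention breaks the incoming arrows to Z_5: Z_5 <- 3*Z_1 + 1 no longer applies, and Z_5 = -6.
Z_6 = Z_5 + Z_1 + 6  [with Z_5=-6, Z_1=0]  = 0
Without intervention: Z_5 = 3*Z_1 + 1  [with Z_1=0]  = 1; Z_6 = Z_5 + Z_1 + 6  [with Z_5=1, Z_1=0]  = 7.
Change = 0 − 7 = -7.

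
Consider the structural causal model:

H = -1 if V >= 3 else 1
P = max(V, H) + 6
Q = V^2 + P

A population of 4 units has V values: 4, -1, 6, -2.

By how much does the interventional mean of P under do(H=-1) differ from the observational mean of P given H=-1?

do(H=-1) breaks H's dependence on V. With H=-1 fixed, P across the units is 10, 5, 12, 5, mean 8.
Observing H=-1 restricts to units where H's equation naturally yields -1: V ∈ {4, 6}. In that subpopulation P = 10, 12, mean 11.
Difference = 8 − 11 = -3.

-3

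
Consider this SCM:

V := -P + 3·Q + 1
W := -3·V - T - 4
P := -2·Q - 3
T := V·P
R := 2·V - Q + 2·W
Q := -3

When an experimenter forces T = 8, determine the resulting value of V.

Under do(T=8), the mechanism T := V·P is discarded; T is fixed at 8.
Since V is not a descendant of the intervened variable, it is unaffected.
P = -2·Q - 3  [with Q=-3]  = 3
V = -P + 3·Q + 1  [with P=3, Q=-3]  = -11

-11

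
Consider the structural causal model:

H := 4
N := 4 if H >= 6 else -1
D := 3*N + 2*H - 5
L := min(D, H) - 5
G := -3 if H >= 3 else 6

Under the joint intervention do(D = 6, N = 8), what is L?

-1

The joint intervention fixes D = 6, N = 8, removing each variable's own equation.
L = min(D, H) - 5  [with D=6, H=4]  = -1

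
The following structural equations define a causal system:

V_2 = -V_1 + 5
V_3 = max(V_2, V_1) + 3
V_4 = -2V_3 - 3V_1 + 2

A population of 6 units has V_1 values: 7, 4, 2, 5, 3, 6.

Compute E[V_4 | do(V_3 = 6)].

Every unit gets V_3=6 under the intervention. V_4 values become -31, -22, -16, -25, -19, -28; E[V_4|do(V_3=6)] = -23.5.

-23.5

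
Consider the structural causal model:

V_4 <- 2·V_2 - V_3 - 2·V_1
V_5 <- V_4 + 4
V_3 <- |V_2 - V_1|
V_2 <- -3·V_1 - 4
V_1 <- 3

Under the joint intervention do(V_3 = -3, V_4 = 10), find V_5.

Setting V_3 = -3, V_4 = 10 by intervention discards those variables' equations.
V_5 = V_4 + 4  [with V_4=10]  = 14

14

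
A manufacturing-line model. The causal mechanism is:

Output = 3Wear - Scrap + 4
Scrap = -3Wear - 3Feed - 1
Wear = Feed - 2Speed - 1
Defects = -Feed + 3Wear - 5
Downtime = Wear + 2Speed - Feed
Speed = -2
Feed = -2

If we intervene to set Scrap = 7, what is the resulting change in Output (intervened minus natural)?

-5

The intervention breaks the incoming arrows to Scrap: Scrap = -3Wear - 3Feed - 1 no longer applies, and Scrap = 7.
Wear = Feed - 2Speed - 1  [with Feed=-2, Speed=-2]  = 1
Output = 3Wear - Scrap + 4  [with Wear=1, Scrap=7]  = 0
Without intervention: Wear = Feed - 2Speed - 1  [with Feed=-2, Speed=-2]  = 1; Scrap = -3Wear - 3Feed - 1  [with Wear=1, Feed=-2]  = 2; Output = 3Wear - Scrap + 4  [with Wear=1, Scrap=2]  = 5.
Change = 0 − 5 = -5.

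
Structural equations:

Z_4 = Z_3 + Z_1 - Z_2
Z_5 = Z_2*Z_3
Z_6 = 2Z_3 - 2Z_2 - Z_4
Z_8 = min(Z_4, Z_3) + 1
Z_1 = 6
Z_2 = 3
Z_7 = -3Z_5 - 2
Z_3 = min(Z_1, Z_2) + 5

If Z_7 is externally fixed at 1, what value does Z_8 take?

do(Z_7=1) replaces the equation Z_7 = -3Z_5 - 2 with the constant Z_7 = 1.
Z_8 is not downstream of the intervention, so its value is determined by the original equations.
Z_3 = min(Z_1, Z_2) + 5  [with Z_1=6, Z_2=3]  = 8
Z_4 = Z_3 + Z_1 - Z_2  [with Z_3=8, Z_1=6, Z_2=3]  = 11
Z_8 = min(Z_4, Z_3) + 1  [with Z_4=11, Z_3=8]  = 9

9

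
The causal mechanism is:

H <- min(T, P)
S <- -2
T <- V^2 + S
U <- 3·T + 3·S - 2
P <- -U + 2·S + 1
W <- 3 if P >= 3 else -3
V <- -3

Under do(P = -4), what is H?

The intervention breaks the incoming arrows to P: P <- -U + 2·S + 1 no longer applies, and P = -4.
T = V^2 + S  [with V=-3, S=-2]  = 7
H = min(T, P)  [with T=7, P=-4]  = -4

-4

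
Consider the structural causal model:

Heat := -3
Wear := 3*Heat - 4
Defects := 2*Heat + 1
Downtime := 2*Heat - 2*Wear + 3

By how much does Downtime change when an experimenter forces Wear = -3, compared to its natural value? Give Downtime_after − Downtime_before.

Under do(Wear=-3), the mechanism Wear := 3*Heat - 4 is discarded; Wear is fixed at -3.
Downtime = 2*Heat - 2*Wear + 3  [with Heat=-3, Wear=-3]  = 3
Without intervention: Wear = 3*Heat - 4  [with Heat=-3]  = -13; Downtime = 2*Heat - 2*Wear + 3  [with Heat=-3, Wear=-13]  = 23.
Change = 3 − 23 = -20.

-20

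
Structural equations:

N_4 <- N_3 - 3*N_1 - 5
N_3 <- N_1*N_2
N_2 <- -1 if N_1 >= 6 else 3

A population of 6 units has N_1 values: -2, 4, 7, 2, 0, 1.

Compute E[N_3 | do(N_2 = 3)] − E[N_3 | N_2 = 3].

3

Every unit gets N_2=3 under the intervention. N_3 values become -6, 12, 21, 6, 0, 3; E[N_3|do(N_2=3)] = 6.
E[N_3|N_2=3] averages over only the 5 units with N_2=3 (N_1 = -2, 4, 2, 0, 1): N_3 = -6, 12, 6, 0, 3, mean 3.
Difference = 6 − 3 = 3.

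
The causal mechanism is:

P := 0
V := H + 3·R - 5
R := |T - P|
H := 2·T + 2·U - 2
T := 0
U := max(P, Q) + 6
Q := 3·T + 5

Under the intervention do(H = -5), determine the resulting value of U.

The intervention breaks the incoming arrows to H: H := 2·T + 2·U - 2 no longer applies, and H = -5.
Since U is not a descendant of the intervened variable, it is unaffected.
Q = 3·T + 5  [with T=0]  = 5
U = max(P, Q) + 6  [with P=0, Q=5]  = 11

11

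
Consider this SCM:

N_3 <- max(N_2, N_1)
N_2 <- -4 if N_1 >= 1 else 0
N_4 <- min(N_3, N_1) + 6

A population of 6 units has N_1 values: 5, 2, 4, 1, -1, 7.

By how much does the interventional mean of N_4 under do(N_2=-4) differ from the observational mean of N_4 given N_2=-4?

Every unit gets N_2=-4 under the intervention. N_4 values become 11, 8, 10, 7, 5, 13; E[N_4|do(N_2=-4)] = 9.
E[N_4|N_2=-4] averages over only the 5 units with N_2=-4 (N_1 = 5, 2, 4, 1, 7): N_4 = 11, 8, 10, 7, 13, mean 9.8.
Difference = 9 − 9.8 = -0.8.

-0.8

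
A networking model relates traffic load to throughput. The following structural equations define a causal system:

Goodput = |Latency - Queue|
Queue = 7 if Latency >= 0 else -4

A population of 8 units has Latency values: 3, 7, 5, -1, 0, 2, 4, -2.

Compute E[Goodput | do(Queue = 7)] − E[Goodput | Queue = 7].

Under do(Queue=7), Queue's equation is replaced by Queue=7 for every unit. Per-unit Goodput: 4, 0, 2, 8, 7, 5, 3, 9. Mean = 4.75.
Conditioning on Queue=7 selects the 6 unit(s) with Latency ∈ {3, 7, 5, 0, 2, 4}. Their Goodput values: 4, 0, 2, 7, 5, 3. Mean = 3.5.
Difference = 4.75 − 3.5 = 1.25.

1.25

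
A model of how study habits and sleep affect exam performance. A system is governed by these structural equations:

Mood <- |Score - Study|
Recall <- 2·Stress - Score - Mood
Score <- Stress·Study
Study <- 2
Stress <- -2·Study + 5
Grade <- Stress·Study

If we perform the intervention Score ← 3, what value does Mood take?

The intervention breaks the incoming arrows to Score: Score <- Stress·Study no longer applies, and Score = 3.
Mood = |Score - Study|  [with Score=3, Study=2]  = 1

1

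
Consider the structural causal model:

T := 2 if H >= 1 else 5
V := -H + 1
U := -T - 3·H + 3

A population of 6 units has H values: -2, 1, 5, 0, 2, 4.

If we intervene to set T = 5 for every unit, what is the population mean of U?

Under do(T=5), T's equation is replaced by T=5 for every unit. Per-unit U: 4, -5, -17, -2, -8, -14. Mean = -7.

-7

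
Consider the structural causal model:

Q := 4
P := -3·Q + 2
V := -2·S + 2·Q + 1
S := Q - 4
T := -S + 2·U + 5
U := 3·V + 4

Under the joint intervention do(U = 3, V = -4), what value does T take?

The joint intervention fixes U = 3, V = -4, removing each variable's own equation.
S = Q - 4  [with Q=4]  = 0
T = -S + 2·U + 5  [with S=0, U=3]  = 11

11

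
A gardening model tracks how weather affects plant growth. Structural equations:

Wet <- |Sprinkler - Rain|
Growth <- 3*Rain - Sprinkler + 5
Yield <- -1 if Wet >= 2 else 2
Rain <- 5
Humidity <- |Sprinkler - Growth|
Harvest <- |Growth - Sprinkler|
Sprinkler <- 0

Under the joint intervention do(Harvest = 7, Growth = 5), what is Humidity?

5

Under do(Harvest = 7, Growth = 5), each intervened variable's structural equation is replaced by its fixed value.
Humidity = |Sprinkler - Growth|  [with Sprinkler=0, Growth=5]  = 5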